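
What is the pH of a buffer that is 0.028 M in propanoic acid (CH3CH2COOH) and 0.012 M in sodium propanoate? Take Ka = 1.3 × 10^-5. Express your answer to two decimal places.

pH = 4.52

pKa = −log(1.3 × 10^-5) = 4.886
Using pH = pKa + log([base]/[acid]) with [base]/[acid] = 0.012/0.028:
pH = 4.886 + (-0.368) = 4.52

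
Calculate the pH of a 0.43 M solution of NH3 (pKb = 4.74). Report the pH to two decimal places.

pH = 11.45

NH3 + H2O ⇌ NH4+ + OH-
Kb = 10^(−4.74) = 1.82 × 10^-5
Let x = [OH-] at equilibrium. Kb = x²/(0.43 − x).
Since Kb ≪ C₀, x ≈ √(Kb·C₀) = 2.80 × 10^-3 M.
(x/C₀ = 0.65% < 5%, so the approximation holds.)
pOH = −log(2.80 × 10^-3) = 2.55; pH = 14.00 − 2.55 = 11.45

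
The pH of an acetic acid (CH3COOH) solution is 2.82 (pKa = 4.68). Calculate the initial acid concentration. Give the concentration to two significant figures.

C₀ = 1.1 × 10^-1 M

[H+] = 10^(-2.82) = 1.51 × 10^-3 M = x
Ka = 10^(−4.68) = 2.09 × 10^-5
Ka = x²/(C₀ − x) ⇒ C₀ = x + x²/Ka
C₀ = 1.51 × 10^-3 + (1.51 × 10^-3)²/(2.09 × 10^-5) = 1.11 × 10^-1 M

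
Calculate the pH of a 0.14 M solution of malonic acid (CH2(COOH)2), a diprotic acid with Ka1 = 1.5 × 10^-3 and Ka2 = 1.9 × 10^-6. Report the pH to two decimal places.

pH = 1.86

Since Ka1 ≫ Ka2, the first ionization dominates [H+].
Ka1 = x²/(0.14 − x) = 1.5 × 10^-3
Solving the quadratic: x = (−Ka1 + √(Ka1² + 4·Ka1·C₀))/2 = 1.38 × 10^-2 M
pH = −log(1.38 × 10^-2) = 1.86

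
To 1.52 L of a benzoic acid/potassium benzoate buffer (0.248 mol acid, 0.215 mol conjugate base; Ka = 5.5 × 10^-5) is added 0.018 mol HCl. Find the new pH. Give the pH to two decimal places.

After neutralization: n(C6H5COOH) = 0.266 mol, n(C6H5COO-) = 0.197 mol.
pKa = −log(5.5 × 10^-5) = 4.260
pH = pKa + log(n_C6H5COO-/n_C6H5COOH) = 4.260 + log(0.197/0.266) = 4.260 + (-0.130)

pH = 4.13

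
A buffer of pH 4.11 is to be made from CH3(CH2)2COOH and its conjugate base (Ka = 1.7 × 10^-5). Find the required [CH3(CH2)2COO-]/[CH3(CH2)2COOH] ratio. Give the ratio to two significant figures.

ratio = 0.22

pKa = -log(1.7 × 10^-5) = 4.770
pH = pKa + log(r) ⇒ log(r) = 4.11 − 4.770 = -0.660
r = [CH3(CH2)2COO-]/[CH3(CH2)2COOH] = 10^(-0.660) = 0.219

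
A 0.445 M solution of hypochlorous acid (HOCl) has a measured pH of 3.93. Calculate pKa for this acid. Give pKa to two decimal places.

pKa = 7.51

[H+] = 10^(-3.93) = 1.17 × 10^-4 M
At equilibrium [HA] = 0.445 − 1.17 × 10^-4 = 4.45 × 10^-1 M
Ka = [H+][A-]/[HA] = (1.17 × 10^-4)² / 4.45 × 10^-1 = 3.08 × 10^-8
pKa = -log(3.08 × 10^-8) = 7.51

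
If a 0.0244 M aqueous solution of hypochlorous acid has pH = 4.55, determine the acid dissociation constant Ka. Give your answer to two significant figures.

[H+] = 10^(-4.55) = 2.82 × 10^-5 M
At equilibrium [HA] = 0.0244 − 2.82 × 10^-5 = 2.44 × 10^-2 M
Ka = [H+][A-]/[HA] = (2.82 × 10^-5)² / 2.44 × 10^-2 = 3.3 × 10^-8

Ka = 3.3 × 10^-8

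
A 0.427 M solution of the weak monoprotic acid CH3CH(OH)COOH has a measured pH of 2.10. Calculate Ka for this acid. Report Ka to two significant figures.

[H+] = 10^(-2.10) = 7.94 × 10^-3 M
At equilibrium [HA] = 0.427 − 7.94 × 10^-3 = 4.19 × 10^-1 M
Ka = [H+][A-]/[HA] = (7.94 × 10^-3)² / 4.19 × 10^-1 = 1.5 × 10^-4

Ka = 1.5 × 10^-4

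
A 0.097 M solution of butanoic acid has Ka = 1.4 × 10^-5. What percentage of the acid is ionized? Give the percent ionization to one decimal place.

1.2%

CH3(CH2)2COOH ⇌ CH3(CH2)2COO- + H+; let x = [H+] at equilibrium.
x ≈ √(Ka·C₀) = √(1.4 × 10^-5 × 0.097) = 1.17 × 10^-3 M
% ionization = x/C₀ × 100% = 1.17 × 10^-3/0.097 × 100% = 1.2%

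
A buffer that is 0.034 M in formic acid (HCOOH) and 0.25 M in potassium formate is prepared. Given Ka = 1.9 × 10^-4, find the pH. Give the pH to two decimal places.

pH = 4.59

pKa = −log(1.9 × 10^-4) = 3.721
Henderson–Hasselbalch: pH = pKa + log([HCOO-]/[HCOOH]) = 3.721 + log(0.25/0.034)
pH = 3.721 + (+0.866) = 4.59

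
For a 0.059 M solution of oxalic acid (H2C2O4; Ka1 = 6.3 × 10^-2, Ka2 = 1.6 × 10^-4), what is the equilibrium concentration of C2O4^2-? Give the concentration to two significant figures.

1.6 × 10^-4 M

First ionization gives [H+] ≈ [HC2O4-] = 3.71 × 10^-2 M.
Second step: Ka2 = [H+][C2O4^2-]/[HC2O4-] ≈ [C2O4^2-] (since [H+] ≈ [HC2O4-]).
So [C2O4^2-] ≈ Ka2.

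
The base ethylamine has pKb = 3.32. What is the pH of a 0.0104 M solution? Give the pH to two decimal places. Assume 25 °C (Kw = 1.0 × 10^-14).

C2H5NH2 + H2O ⇌ C2H5NH3+ + OH-
Kb = 10^(−3.32) = 4.79 × 10^-4
Let x = [OH-] at equilibrium. Kb = x²/(0.0104 − x).
The 5% rule fails; solving x² + Kb·x − Kb·C₀ = 0 exactly:
x = [−0.000479 + √(0.000479² + 1.99e-05)]/2 = 2.01 × 10^-3 M
pOH = −log(2.01 × 10^-3) = 2.70; pH = 14.00 − 2.70 = 11.30

pH = 11.30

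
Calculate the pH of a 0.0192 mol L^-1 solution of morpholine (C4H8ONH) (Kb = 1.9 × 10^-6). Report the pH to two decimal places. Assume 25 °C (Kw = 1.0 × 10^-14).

C4H8ONH + H2O ⇌ C4H8ONH2+ + OH-
From the ICE table, Kb = x²/(0.0192 − x) = 1.9 × 10^-6.
Neglecting x in the denominator: x = √(1.9 × 10^-6 × 0.0192) = 1.91 × 10^-4 M
(x/C₀ = 0.99% < 5%, so the approximation holds.)
pOH = 3.72, so pH = 14.00 − pOH = 10.28

pH = 10.28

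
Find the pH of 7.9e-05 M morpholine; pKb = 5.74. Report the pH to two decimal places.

C4H8ONH + H2O ⇌ C4H8ONH2+ + OH-
Kb = 10^(−5.74) = 1.82 × 10^-6
From the ICE table, Kb = [OH-]²/(7.9e-05 − [OH-]) = 1.82 × 10^-6.
Here C₀/Kb ≈ 43.4, so the small-[OH-] approximation fails. Use the quadratic:
[OH-] = [−1.82e-06 + √(1.82e-06² + 5.75e-10)]/2 = 1.11 × 10^-5 M
pOH = −log(1.11 × 10^-5) = 4.95; pH = 14.00 − 4.95 = 9.05

pH = 9.05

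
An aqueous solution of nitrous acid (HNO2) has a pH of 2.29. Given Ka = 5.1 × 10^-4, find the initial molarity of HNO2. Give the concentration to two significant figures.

C₀ = 5.7 × 10^-2 M

[H+] = 10^(-2.29) = 5.13 × 10^-3 M = x
Ka = x²/(C₀ − x) ⇒ C₀ = x + x²/Ka
C₀ = 5.13 × 10^-3 + (5.13 × 10^-3)²/(5.1 × 10^-4) = 5.67 × 10^-2 M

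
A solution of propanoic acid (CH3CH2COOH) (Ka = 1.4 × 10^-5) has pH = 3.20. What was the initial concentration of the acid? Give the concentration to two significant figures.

[H+] = 10^(-3.20) = 6.31 × 10^-4 M = x
Ka = x²/(C₀ − x) ⇒ C₀ = x + x²/Ka
C₀ = 6.31 × 10^-4 + (6.31 × 10^-4)²/(1.4 × 10^-5) = 2.91 × 10^-2 M

C₀ = 2.9 × 10^-2 M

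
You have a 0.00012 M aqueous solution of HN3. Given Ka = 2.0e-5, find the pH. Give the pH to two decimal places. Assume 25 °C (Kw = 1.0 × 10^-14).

HN3 ⇌ N3- + H+
From the ICE table, Ka = x²/(0.00012 − x) = 2.0 × 10^-5.
The 5% rule fails; solving x² + Ka·x − Ka·C₀ = 0 exactly:
x = [−2e-05 + √(2e-05² + 9.6e-09)]/2 = 4.00 × 10^-5 M
pH = −log(4.00 × 10^-5) = 4.40

pH = 4.40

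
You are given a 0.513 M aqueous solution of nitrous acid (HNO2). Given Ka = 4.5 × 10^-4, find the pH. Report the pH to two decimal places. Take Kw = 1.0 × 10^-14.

HNO2 ⇌ NO2- + H+
Ka = x²/(0.513 − x) = 4.5 × 10^-4
Since Ka ≪ C₀, x ≈ √(Ka·C₀) = 1.52 × 10^-2 M.
Check: 3% ionized — well under 5%, approximation valid.
pH = −log(1.52 × 10^-2) = 1.82

pH = 1.82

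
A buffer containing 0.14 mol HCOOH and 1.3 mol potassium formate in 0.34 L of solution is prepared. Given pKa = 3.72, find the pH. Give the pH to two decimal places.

pH = pKa + log([A⁻]/[HA]) = 3.72 + log(1.3/0.14)
pH = 3.72 + (+0.968) = 4.69

pH = 4.69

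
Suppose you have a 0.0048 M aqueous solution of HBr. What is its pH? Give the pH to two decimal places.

HBr is a strong acid and dissociates completely, so [H+] = 0.0048 M.
pH = -log(0.0048) = 2.32

pH = 2.32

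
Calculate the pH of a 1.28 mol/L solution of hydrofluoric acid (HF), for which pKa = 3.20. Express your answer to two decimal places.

pH = 1.55

HF ⇌ F- + H+
Ka = 10^(−3.20) = 6.31 × 10^-4
From the ICE table, Ka = x²/(1.28 − x) = 6.31 × 10^-4.
Neglecting x in the denominator: x = √(6.31 × 10^-4 × 1.28) = 2.84 × 10^-2 M
pH = −log(2.84 × 10^-2) = 1.55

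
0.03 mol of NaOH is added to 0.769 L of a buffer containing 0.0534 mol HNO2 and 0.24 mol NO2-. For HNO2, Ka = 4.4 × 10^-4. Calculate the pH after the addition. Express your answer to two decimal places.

After neutralization: n(HNO2) = 0.0234 mol, n(NO2-) = 0.27 mol.
pKa = −log(4.4 × 10^-4) = 3.357
Henderson–Hasselbalch with mole ratio 0.27/0.0234: pH = 3.357 + (+1.062)

pH = 4.42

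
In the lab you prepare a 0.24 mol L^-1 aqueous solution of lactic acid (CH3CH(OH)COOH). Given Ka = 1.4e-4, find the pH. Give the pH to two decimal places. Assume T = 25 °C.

pH = 2.24

CH3CH(OH)COOH ⇌ CH3CH(OH)COO- + H+
Ka = [H+]²/(0.24 − [H+]) = 1.4 × 10^-4
Neglecting [H+] in the denominator: [H+] = √(1.4 × 10^-4 × 0.24) = 5.80 × 10^-3 M
Check: 2.4% ionized — well under 5%, approximation valid.
pH = −log[H+] = −log(5.80 × 10^-3) = 2.24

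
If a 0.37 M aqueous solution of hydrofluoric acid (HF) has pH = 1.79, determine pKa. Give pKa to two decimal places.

[H+] = 10^(-1.79) = 1.62 × 10^-2 M
At equilibrium [HA] = 0.37 − 1.62 × 10^-2 = 3.54 × 10^-1 M
Ka = [H+][A-]/[HA] = (1.62 × 10^-2)² / 3.54 × 10^-1 = 7.41 × 10^-4
pKa = -log(7.41 × 10^-4) = 3.13

pKa = 3.13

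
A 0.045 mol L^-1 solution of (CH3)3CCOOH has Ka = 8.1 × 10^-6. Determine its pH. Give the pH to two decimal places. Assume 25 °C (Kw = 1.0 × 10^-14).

pH = 3.22

(CH3)3CCOOH ⇌ (CH3)3CCOO- + H+
Let x = [H+] at equilibrium. Ka = x²/(0.045 − x).
Neglecting x in the denominator: x = √(8.1 × 10^-6 × 0.045) = 6.04 × 10^-4 M
(x/C₀ = 1.3% < 5%, so the approximation holds.)
pH = −log[H+] = −log(6.04 × 10^-4) = 3.22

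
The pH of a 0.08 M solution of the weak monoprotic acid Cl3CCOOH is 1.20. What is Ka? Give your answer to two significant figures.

[H+] = 10^(-1.20) = 6.31 × 10^-2 M
At equilibrium [HA] = 0.08 − 6.31 × 10^-2 = 1.69 × 10^-2 M
Ka = [H+][A-]/[HA] = (6.31 × 10^-2)² / 1.69 × 10^-2 = 2.4 × 10^-1

Ka = 2.4 × 10^-1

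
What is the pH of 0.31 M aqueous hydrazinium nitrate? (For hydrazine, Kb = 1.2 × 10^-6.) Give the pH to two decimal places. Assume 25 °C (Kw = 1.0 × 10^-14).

pH = 4.29

N2H5+ is the conjugate acid of the weak base N2H4.
Ka = Kw/Kb = 1.0×10^-14 / 1.2 × 10^-6 = 8.33 × 10^-9
From the ICE table, Ka = [H+]²/(0.31 − [H+]) = 8.33 × 10^-9.
Since Ka ≪ C₀, [H+] ≈ √(Ka·C₀) = 5.08 × 10^-5 M.
Check: 0.016% ionized — well under 5%, approximation valid.
pH = −log(5.08 × 10^-5) = 4.29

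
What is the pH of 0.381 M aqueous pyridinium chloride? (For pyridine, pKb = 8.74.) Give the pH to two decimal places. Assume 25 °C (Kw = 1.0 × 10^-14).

pH = 2.84

C5H5NH+ is the conjugate acid of the weak base C5H5N.
Kb = 10^(−8.74) = 1.82 × 10^-9
Ka = Kw/Kb = 1.0×10^-14 / 1.82 × 10^-9 = 5.49 × 10^-6
Ka = [H+]²/(0.381 − [H+]) = 5.49 × 10^-6
Neglecting [H+] in the denominator: [H+] = √(5.49 × 10^-6 × 0.381) = 1.45 × 10^-3 M
([H+]/C₀ = 0.38% < 5%, so the approximation holds.)
pH = −log[H+] = −log(1.45 × 10^-3) = 2.84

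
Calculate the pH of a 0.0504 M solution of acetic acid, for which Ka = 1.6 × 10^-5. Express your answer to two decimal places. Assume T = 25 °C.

pH = 3.05

CH3COOH ⇌ CH3COO- + H+
From the ICE table, Ka = x²/(0.0504 − x) = 1.6 × 10^-5.
Neglecting x in the denominator: x = √(1.6 × 10^-5 × 0.0504) = 8.98 × 10^-4 M
Check: 1.8% ionized — well under 5%, approximation valid.
pH = −log(8.98 × 10^-4) = 3.05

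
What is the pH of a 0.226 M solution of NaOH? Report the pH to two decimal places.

NaOH is a strong base; [OH-] = 0.226 M.
pOH = -log(0.226) = 0.65
pH = 14.00 - 0.65 = 13.35

pH = 13.35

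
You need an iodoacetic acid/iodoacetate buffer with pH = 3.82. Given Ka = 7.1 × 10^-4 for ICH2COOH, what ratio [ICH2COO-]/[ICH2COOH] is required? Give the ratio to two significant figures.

pKa = -log(7.1 × 10^-4) = 3.149
pH = pKa + log(r) ⇒ log(r) = 3.82 − 3.149 = +0.671
r = [ICH2COO-]/[ICH2COOH] = 10^(+0.671) = 4.69

ratio = 4.7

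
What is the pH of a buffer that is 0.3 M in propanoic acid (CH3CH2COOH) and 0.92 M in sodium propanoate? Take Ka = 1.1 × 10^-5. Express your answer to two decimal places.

pKa = −log(1.1 × 10^-5) = 4.959
pH = pKa + log([A⁻]/[HA]) = 4.959 + log(0.92/0.3)
pH = 4.959 + (+0.487) = 5.45

pH = 5.45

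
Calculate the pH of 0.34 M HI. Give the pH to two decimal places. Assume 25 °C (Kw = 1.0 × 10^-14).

HI is a strong acid and dissociates completely, so [H+] = 0.34 M.
pH = -log(0.34) = 0.47

pH = 0.47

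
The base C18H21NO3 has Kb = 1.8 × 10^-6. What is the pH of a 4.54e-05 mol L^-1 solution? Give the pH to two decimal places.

C18H21NO3 + H2O ⇌ C18H22NO3+ + OH-
From the ICE table, Kb = [OH-]²/(4.54e-05 − [OH-]) = 1.8 × 10^-6.
Here C₀/Kb ≈ 25.2, so the small-[OH-] approximation fails. Use the quadratic:
[OH-] = [−1.8e-06 + √(1.8e-06² + 3.27e-10)]/2 = 8.18 × 10^-6 M
pOH = −log(8.18 × 10^-6) = 5.09; pH = 14.00 − 5.09 = 8.91

pH = 8.91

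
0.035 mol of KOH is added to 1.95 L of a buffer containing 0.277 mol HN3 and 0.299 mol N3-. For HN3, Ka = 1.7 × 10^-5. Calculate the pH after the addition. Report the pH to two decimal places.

After neutralization: n(HN3) = 0.242 mol, n(N3-) = 0.334 mol.
pKa = −log(1.7 × 10^-5) = 4.770
pH = pKa + log([A⁻]/[HA]) = 4.770 + log(0.334/0.242) = 4.770 +0.140

pH = 4.91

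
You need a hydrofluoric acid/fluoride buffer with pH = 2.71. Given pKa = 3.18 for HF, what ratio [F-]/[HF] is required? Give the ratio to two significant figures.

ratio = 0.34

pH = pKa + log(r) ⇒ log(r) = 2.71 − 3.18 = -0.47
r = [F-]/[HF] = 10^(-0.47) = 0.339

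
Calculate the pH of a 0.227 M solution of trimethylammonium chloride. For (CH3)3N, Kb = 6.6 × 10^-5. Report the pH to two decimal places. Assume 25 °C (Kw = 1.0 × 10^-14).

(CH3)3NH+ is the conjugate acid of the weak base (CH3)3N.
Ka = Kw/Kb = 1.0×10^-14 / 6.6 × 10^-5 = 1.52 × 10^-10
Let x = [H+] at equilibrium. Ka = x²/(0.227 − x).
Since Ka ≪ C₀, x ≈ √(Ka·C₀) = 5.87 × 10^-6 M.
Check: 0.0026% ionized — well under 5%, approximation valid.
pH = −log(5.87 × 10^-6) = 5.23

pH = 5.23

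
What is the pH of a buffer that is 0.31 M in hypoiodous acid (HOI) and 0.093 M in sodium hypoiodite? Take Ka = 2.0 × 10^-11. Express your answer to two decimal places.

pH = 10.18

pKa = −log(2.0 × 10^-11) = 10.699
Henderson–Hasselbalch: pH = pKa + log([OI-]/[HOI]) = 10.699 + log(0.093/0.31)
pH = 10.699 + (-0.523) = 10.18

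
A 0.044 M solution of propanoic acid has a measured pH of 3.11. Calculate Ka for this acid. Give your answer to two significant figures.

[H+] = 10^(-3.11) = 7.76 × 10^-4 M
At equilibrium [HA] = 0.044 − 7.76 × 10^-4 = 4.32 × 10^-2 M
Ka = [H+][A-]/[HA] = (7.76 × 10^-4)² / 4.32 × 10^-2 = 1.4 × 10^-5

Ka = 1.4 × 10^-5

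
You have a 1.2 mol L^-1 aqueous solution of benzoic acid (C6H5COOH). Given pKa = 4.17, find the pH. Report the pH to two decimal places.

C6H5COOH ⇌ C6H5COO- + H+
Ka = 10^(−4.17) = 6.76 × 10^-5
Let x = [H+] at equilibrium. Ka = x²/(1.2 − x).
Assume x ≪ 1.2: x ≈ √(6.76 × 10^-5 × 1.2) = 9.01 × 10^-3 M
Check: 0.75% ionized — well under 5%, approximation valid.
pH = −log(9.01 × 10^-3) = 2.05

pH = 2.05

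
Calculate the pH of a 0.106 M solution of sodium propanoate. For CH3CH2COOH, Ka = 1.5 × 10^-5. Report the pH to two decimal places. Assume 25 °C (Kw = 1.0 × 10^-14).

CH3CH2COO- is the conjugate base of the weak acid CH3CH2COOH.
Kb = Kw/Ka = 1.0×10^-14 / 1.5 × 10^-5 = 6.67 × 10^-10
Kb = [OH-]²/(0.106 − [OH-]) = 6.67 × 10^-10
Assume [OH-] ≪ 0.106: [OH-] ≈ √(6.67 × 10^-10 × 0.106) = 8.41 × 10^-6 M
pOH = −log(8.41 × 10^-6) = 5.08; pH = 14.00 − 5.08 = 8.92

pH = 8.92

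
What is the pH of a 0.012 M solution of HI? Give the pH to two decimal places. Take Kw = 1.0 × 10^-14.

HI is a strong acid and dissociates completely, so [H+] = 0.012 M.
pH = -log(0.012) = 1.92

pH = 1.92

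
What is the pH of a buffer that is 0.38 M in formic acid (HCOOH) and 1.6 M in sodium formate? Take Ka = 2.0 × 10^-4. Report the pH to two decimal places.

pKa = −log(2.0 × 10^-4) = 3.699
pH = pKa + log([A⁻]/[HA]) = 3.699 + log(1.6/0.38)
pH = 3.699 + (+0.624) = 4.32

pH = 4.32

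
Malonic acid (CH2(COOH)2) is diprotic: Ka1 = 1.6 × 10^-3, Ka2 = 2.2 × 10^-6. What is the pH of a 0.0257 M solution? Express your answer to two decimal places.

Since Ka1 ≫ Ka2, the first ionization dominates [H+].
Ka1 = x²/(0.0257 − x) = 1.6 × 10^-3
Solving the quadratic: x = (−Ka1 + √(Ka1² + 4·Ka1·C₀))/2 = 5.66 × 10^-3 M
pH = −log(5.66 × 10^-3) = 2.25

pH = 2.25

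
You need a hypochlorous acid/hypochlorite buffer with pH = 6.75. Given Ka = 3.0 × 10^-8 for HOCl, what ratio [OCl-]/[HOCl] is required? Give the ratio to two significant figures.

pKa = -log(3.0 × 10^-8) = 7.523
pH = pKa + log(r) ⇒ log(r) = 6.75 − 7.523 = -0.773
r = [OCl-]/[HOCl] = 10^(-0.773) = 0.169

ratio = 0.17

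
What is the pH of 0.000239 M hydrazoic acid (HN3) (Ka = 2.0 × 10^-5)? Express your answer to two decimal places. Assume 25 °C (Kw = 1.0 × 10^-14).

pH = 4.22

HN3 ⇌ N3- + H+
From the ICE table, Ka = x²/(0.000239 − x) = 2.0 × 10^-5.
Here C₀/Ka ≈ 11.9, so the small-x approximation fails. Use the quadratic:
x = [−2e-05 + √(2e-05² + 1.91e-08)]/2 = 5.99 × 10^-5 M
pH = −log(5.99 × 10^-5) = 4.22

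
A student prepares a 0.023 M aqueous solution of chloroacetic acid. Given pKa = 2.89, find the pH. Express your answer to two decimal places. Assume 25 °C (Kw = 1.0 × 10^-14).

ClCH2COOH ⇌ ClCH2COO- + H+
Ka = 10^(−2.89) = 1.29 × 10^-3
Let x = [H+] at equilibrium. Ka = x²/(0.023 − x).
Here C₀/Ka ≈ 17.8, so the small-x approximation fails. Use the quadratic:
x = (−Ka + √(Ka² + 4·Ka·C₀))/2 = 4.84 × 10^-3 M
pH = −log[H+] = −log(4.84 × 10^-3) = 2.32

pH = 2.32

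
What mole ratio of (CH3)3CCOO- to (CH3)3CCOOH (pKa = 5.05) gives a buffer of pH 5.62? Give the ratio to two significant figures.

pH = pKa + log(r) ⇒ log(r) = 5.62 − 5.05 = +0.57
r = [(CH3)3CCOO-]/[(CH3)3CCOOH] = 10^(+0.57) = 3.72

ratio = 3.7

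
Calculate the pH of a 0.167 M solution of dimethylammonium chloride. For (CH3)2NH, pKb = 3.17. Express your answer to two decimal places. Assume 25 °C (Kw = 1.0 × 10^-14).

(CH3)2NH2+ is the conjugate acid of the weak base (CH3)2NH.
Kb = 10^(−3.17) = 6.76 × 10^-4
Ka = Kw/Kb = 1.0×10^-14 / 6.76 × 10^-4 = 1.48 × 10^-11
From the ICE table, Ka = x²/(0.167 − x) = 1.48 × 10^-11.
Neglecting x in the denominator: x = √(1.48 × 10^-11 × 0.167) = 1.57 × 10^-6 M
pH = −log[H+] = −log(1.57 × 10^-6) = 5.80

pH = 5.80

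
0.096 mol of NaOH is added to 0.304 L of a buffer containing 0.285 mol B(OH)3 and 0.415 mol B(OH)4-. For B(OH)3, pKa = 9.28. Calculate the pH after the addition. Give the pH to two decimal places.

OH- converts B(OH)3 to B(OH)4-: B(OH)3 → 0.189 mol, B(OH)4- → 0.511 mol.
pH = pKa + log(n_B(OH)4-/n_B(OH)3) = 9.28 + log(0.511/0.189) = 9.28 + (+0.432)

pH = 9.71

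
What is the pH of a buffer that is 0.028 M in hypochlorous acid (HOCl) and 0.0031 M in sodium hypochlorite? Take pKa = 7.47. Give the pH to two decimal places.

pH = 6.51

Henderson–Hasselbalch: pH = pKa + log([OCl-]/[HOCl]) = 7.47 + log(0.0031/0.028)
pH = 7.47 + (-0.956) = 6.51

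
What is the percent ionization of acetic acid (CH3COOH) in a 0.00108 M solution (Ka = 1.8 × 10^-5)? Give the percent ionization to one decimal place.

CH3COOH ⇌ CH3COO- + H+; let x = [H+] at equilibrium.
Solve x² + 1.8e-05x − 1.94e-08 = 0 → x = 1.31 × 10^-4 M
Fraction ionized = 1.31 × 10^-4 / 0.00108 = 0.1213 → 12.1%

12.1%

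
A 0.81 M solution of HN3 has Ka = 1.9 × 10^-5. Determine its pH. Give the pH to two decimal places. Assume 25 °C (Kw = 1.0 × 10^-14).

HN3 ⇌ N3- + H+
Ka = x²/(0.81 − x) = 1.9 × 10^-5
Since Ka ≪ C₀, x ≈ √(Ka·C₀) = 3.92 × 10^-3 M.
pH = −log[H+] = −log(3.92 × 10^-3) = 2.41

pH = 2.41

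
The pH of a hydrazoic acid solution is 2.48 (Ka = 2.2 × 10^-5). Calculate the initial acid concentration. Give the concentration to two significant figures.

C₀ = 5.0 × 10^-1 M

[H+] = 10^(-2.48) = 3.31 × 10^-3 M = x
Ka = x²/(C₀ − x) ⇒ C₀ = x + x²/Ka
C₀ = 3.31 × 10^-3 + (3.31 × 10^-3)²/(2.2 × 10^-5) = 5.01 × 10^-1 M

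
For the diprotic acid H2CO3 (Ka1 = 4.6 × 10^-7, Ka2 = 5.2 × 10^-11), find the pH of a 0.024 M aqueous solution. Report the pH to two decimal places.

Ka1 ≫ Ka2, so treat the first dissociation as the only significant source of H+.
Ka1 = x²/(0.024 − x) = 4.6 × 10^-7
x ≈ √(4.6 × 10^-7 × 0.024) = 1.05 × 10^-4 M
pH = −log(1.05 × 10^-4) = 3.98

pH = 3.98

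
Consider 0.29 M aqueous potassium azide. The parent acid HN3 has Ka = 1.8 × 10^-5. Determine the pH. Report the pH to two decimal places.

pH = 9.10

N3- is the conjugate base of the weak acid HN3.
Kb = Kw/Ka = 1.0×10^-14 / 1.8 × 10^-5 = 5.56 × 10^-10
From the ICE table, Kb = x²/(0.29 − x) = 5.56 × 10^-10.
Since Kb ≪ C₀, x ≈ √(Kb·C₀) = 1.27 × 10^-5 M.
(x/C₀ = 0.0044% < 5%, so the approximation holds.)
pOH = 4.90, so pH = 14.00 − pOH = 9.10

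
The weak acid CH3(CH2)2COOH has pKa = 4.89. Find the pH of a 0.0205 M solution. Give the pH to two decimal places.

pH = 3.29

CH3(CH2)2COOH ⇌ CH3(CH2)2COO- + H+
Ka = 10^(−4.89) = 1.29 × 10^-5
Ka = [H+]²/(0.0205 − [H+]) = 1.29 × 10^-5
Assume [H+] ≪ 0.0205: [H+] ≈ √(1.29 × 10^-5 × 0.0205) = 5.14 × 10^-4 M
pH = −log[H+] = −log(5.14 × 10^-4) = 3.29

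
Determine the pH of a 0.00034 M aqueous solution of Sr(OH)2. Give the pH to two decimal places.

Sr(OH)2 is a strong base (each formula unit releases 2 OH-); [OH-] = 0.00068 M.
pOH = -log(0.00068) = 3.17
pH = 14.00 - 3.17 = 10.83

pH = 10.83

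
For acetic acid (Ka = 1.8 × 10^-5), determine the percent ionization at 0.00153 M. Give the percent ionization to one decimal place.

10.3%

CH3COOH ⇌ CH3COO- + H+; let x = [H+] at equilibrium.
Solve x² + 1.8e-05x − 2.75e-08 = 0 → x = 1.57 × 10^-4 M
Fraction ionized = 1.57 × 10^-4 / 0.00153 = 0.1026 → 10.3%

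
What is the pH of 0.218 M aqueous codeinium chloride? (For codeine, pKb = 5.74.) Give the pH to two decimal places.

pH = 4.46

C18H22NO3+ is the conjugate acid of the weak base C18H21NO3.
Kb = 10^(−5.74) = 1.82 × 10^-6
Ka = Kw/Kb = 1.0×10^-14 / 1.82 × 10^-6 = 5.49 × 10^-9
Let x = [H+] at equilibrium. Ka = x²/(0.218 − x).
Neglecting x in the denominator: x = √(5.49 × 10^-9 × 0.218) = 3.46 × 10^-5 M
(x/C₀ = 0.016% < 5%, so the approximation holds.)
pH = −log(3.46 × 10^-5) = 4.46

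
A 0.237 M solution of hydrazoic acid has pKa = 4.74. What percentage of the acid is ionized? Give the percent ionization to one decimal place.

0.9%

HN3 ⇌ N3- + H+; let x = [H+] at equilibrium.
Ka = 10^(−4.74) = 1.82 × 10^-5
x ≈ √(Ka·C₀) = √(1.82 × 10^-5 × 0.237) = 2.08 × 10^-3 M
% ionization = x/C₀ × 100% = 2.08 × 10^-3/0.237 × 100% = 0.9%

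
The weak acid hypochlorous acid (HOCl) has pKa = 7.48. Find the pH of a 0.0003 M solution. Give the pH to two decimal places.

pH = 5.50

HOCl ⇌ OCl- + H+
Ka = 10^(−7.48) = 3.31 × 10^-8
From the ICE table, Ka = x²/(0.0003 − x) = 3.31 × 10^-8.
Assume x ≪ 0.0003: x ≈ √(3.31 × 10^-8 × 0.0003) = 3.15 × 10^-6 M
(x/C₀ = 1.1% < 5%, so the approximation holds.)
pH = −log(3.15 × 10^-6) = 5.50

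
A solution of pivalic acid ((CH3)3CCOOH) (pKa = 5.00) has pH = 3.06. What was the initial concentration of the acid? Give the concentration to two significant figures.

C₀ = 7.7 × 10^-2 M

[H+] = 10^(-3.06) = 8.71 × 10^-4 M = x
Ka = 10^(−5.00) = 1.00 × 10^-5
Ka = x²/(C₀ − x) ⇒ C₀ = x + x²/Ka
C₀ = 8.71 × 10^-4 + (8.71 × 10^-4)²/(1.00 × 10^-5) = 7.67 × 10^-2 M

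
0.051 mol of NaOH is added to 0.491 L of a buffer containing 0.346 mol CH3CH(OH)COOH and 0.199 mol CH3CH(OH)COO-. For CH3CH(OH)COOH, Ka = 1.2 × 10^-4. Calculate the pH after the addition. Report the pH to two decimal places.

pH = 3.85

OH- converts CH3CH(OH)COOH to CH3CH(OH)COO-: CH3CH(OH)COOH → 0.295 mol, CH3CH(OH)COO- → 0.25 mol.
pKa = −log(1.2 × 10^-4) = 3.921
pH = pKa + log(n_CH3CH(OH)COO-/n_CH3CH(OH)COOH) = 3.921 + log(0.25/0.295) = 3.921 + (-0.072)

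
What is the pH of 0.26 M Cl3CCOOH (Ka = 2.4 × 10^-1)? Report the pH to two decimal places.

Cl3CCOOH ⇌ Cl3CCOO- + H+
Let x = [H+] at equilibrium. Ka = x²/(0.26 − x).
Here C₀/Ka ≈ 1.08, so the small-x approximation fails. Use the quadratic:
x = [−0.24 + √(0.24² + 0.25)]/2 = 1.57 × 10^-1 M
pH = −log(1.57 × 10^-1) = 0.80

pH = 0.80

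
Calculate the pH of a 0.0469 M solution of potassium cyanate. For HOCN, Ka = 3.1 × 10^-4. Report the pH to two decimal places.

pH = 8.09

OCN- is the conjugate base of the weak acid HOCN.
Kb = Kw/Ka = 1.0×10^-14 / 3.1 × 10^-4 = 3.23 × 10^-11
Let x = [OH-] at equilibrium. Kb = x²/(0.0469 − x).
Since Kb ≪ C₀, x ≈ √(Kb·C₀) = 1.23 × 10^-6 M.
(x/C₀ = 0.0026% < 5%, so the approximation holds.)
pOH = 5.91, so pH = 14.00 − pOH = 8.09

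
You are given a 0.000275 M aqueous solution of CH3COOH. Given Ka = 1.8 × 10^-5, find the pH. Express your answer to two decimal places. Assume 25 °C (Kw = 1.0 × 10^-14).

CH3COOH ⇌ CH3COO- + H+
Ka = x²/(0.000275 − x) = 1.8 × 10^-5
Here C₀/Ka ≈ 15.3, so the small-x approximation fails. Use the quadratic:
x = (−Ka + √(Ka² + 4·Ka·C₀))/2 = 6.19 × 10^-5 M
pH = −log[H+] = −log(6.19 × 10^-5) = 4.21

pH = 4.21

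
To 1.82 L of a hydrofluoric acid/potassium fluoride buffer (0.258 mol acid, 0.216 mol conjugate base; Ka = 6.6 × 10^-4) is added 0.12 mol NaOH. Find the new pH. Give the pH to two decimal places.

After neutralization: n(HF) = 0.138 mol, n(F-) = 0.336 mol.
pKa = −log(6.6 × 10^-4) = 3.180
Henderson–Hasselbalch with mole ratio 0.336/0.138: pH = 3.180 + (+0.386)

pH = 3.57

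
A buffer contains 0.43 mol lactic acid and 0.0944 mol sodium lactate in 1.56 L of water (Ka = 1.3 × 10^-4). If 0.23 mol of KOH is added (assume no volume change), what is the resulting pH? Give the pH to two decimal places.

After neutralization: n(CH3CH(OH)COOH) = 0.2 mol, n(CH3CH(OH)COO-) = 0.324 mol.
pKa = −log(1.3 × 10^-4) = 3.886
pH = pKa + log([A⁻]/[HA]) = 3.886 + log(0.324/0.2) = 3.886 +0.210

pH = 4.10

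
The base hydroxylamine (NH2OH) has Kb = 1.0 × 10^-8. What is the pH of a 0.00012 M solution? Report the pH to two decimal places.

NH2OH + H2O ⇌ NH3OH+ + OH-
Kb = [OH-]²/(0.00012 − [OH-]) = 1.0 × 10^-8
Neglecting [OH-] in the denominator: [OH-] = √(1.0 × 10^-8 × 0.00012) = 1.10 × 10^-6 M
pOH = −log(1.10 × 10^-6) = 5.96; pH = 14.00 − 5.96 = 8.04

pH = 8.04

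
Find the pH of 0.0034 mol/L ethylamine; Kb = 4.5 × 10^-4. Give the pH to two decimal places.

C2H5NH2 + H2O ⇌ C2H5NH3+ + OH-
Kb = [OH-]²/(0.0034 − [OH-]) = 4.5 × 10^-4
The 5% rule fails; solving [OH-]² + Kb·[OH-] − Kb·C₀ = 0 exactly:
[OH-] = [−0.00045 + √(0.00045² + 6.12e-06)]/2 = 1.03 × 10^-3 M
pOH = −log(1.03 × 10^-3) = 2.99; pH = 14.00 − 2.99 = 11.01

pH = 11.01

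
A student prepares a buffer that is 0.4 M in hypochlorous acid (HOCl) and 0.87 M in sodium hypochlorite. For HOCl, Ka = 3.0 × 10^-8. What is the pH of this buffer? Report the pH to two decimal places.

pH = 7.86

pKa = −log(3.0 × 10^-8) = 7.523
Henderson–Hasselbalch: pH = pKa + log([OCl-]/[HOCl]) = 7.523 + log(0.87/0.4)
pH = 7.523 + (+0.337) = 7.86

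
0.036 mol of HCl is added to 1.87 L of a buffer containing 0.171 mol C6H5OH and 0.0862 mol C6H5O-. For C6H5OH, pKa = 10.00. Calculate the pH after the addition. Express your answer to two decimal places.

pH = 9.38

After neutralization: n(C6H5OH) = 0.207 mol, n(C6H5O-) = 0.0502 mol.
pH = pKa + log([A⁻]/[HA]) = 10.00 + log(0.0502/0.207) = 10.00 -0.615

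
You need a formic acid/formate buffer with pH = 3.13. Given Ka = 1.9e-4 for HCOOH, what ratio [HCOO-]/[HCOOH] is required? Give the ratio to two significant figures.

ratio = 0.26

pKa = -log(1.9 × 10^-4) = 3.721
pH = pKa + log(r) ⇒ log(r) = 3.13 − 3.721 = -0.591
r = [HCOO-]/[HCOOH] = 10^(-0.591) = 0.256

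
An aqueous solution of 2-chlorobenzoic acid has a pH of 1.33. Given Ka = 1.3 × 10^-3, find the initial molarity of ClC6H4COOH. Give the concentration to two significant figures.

[H+] = 10^(-1.33) = 4.68 × 10^-2 M = x
Ka = x²/(C₀ − x) ⇒ C₀ = x + x²/Ka
C₀ = 4.68 × 10^-2 + (4.68 × 10^-2)²/(1.3 × 10^-3) = 1.73 M

C₀ = 1.7 M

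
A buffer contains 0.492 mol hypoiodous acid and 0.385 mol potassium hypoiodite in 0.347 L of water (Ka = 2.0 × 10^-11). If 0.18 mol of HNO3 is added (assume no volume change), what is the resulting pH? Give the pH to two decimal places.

Added H+ converts OI- to HOI: HOI → 0.672 mol, OI- → 0.205 mol.
pKa = −log(2.0 × 10^-11) = 10.699
pH = pKa + log([A⁻]/[HA]) = 10.699 + log(0.205/0.672) = 10.699 -0.516

pH = 10.18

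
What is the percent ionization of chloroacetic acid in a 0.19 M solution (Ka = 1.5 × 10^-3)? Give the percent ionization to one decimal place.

ClCH2COOH ⇌ ClCH2COO- + H+; let x = [H+] at equilibrium.
Solve x² + 0.0015x − 0.000285 = 0 → x = 1.61 × 10^-2 M
% ionization = x/C₀ × 100% = 1.61 × 10^-2/0.19 × 100% = 8.5%

8.5%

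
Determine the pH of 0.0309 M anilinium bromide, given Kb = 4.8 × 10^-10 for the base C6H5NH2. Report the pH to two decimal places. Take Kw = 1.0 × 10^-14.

pH = 3.10

C6H5NH3+ is the conjugate acid of the weak base C6H5NH2.
Ka = Kw/Kb = 1.0×10^-14 / 4.8 × 10^-10 = 2.08 × 10^-5
From the ICE table, Ka = x²/(0.0309 − x) = 2.08 × 10^-5.
Assume x ≪ 0.0309: x ≈ √(2.08 × 10^-5 × 0.0309) = 8.02 × 10^-4 M
(x/C₀ = 2.6% < 5%, so the approximation holds.)
pH = −log(8.02 × 10^-4) = 3.10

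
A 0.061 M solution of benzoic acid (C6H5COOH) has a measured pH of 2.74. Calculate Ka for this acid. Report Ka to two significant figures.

Ka = 5.6 × 10^-5

[H+] = 10^(-2.74) = 1.82 × 10^-3 M
At equilibrium [HA] = 0.061 − 1.82 × 10^-3 = 5.92 × 10^-2 M
Ka = [H+][A-]/[HA] = (1.82 × 10^-3)² / 5.92 × 10^-2 = 5.6 × 10^-5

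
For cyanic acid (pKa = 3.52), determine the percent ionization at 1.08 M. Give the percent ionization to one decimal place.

HOCN ⇌ OCN- + H+; let x = [H+] at equilibrium.
Ka = 10^(−3.52) = 3.02 × 10^-4
x ≈ √(Ka·C₀) = √(3.02 × 10^-4 × 1.08) = 1.81 × 10^-2 M
% ionization = x/C₀ × 100% = 1.81 × 10^-2/1.08 × 100% = 1.7%

1.7%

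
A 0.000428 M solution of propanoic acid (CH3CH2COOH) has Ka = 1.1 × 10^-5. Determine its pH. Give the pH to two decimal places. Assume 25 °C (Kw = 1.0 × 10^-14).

pH = 4.20

CH3CH2COOH ⇌ CH3CH2COO- + H+
Let x = [H+] at equilibrium. Ka = x²/(0.000428 − x).
The 5% rule fails; solving x² + Ka·x − Ka·C₀ = 0 exactly:
x = [−1.1e-05 + √(1.1e-05² + 1.88e-08)]/2 = 6.33 × 10^-5 M
pH = −log[H+] = −log(6.33 × 10^-5) = 4.20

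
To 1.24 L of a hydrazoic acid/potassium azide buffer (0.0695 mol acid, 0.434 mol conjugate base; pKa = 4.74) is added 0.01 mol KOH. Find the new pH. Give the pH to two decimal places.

pH = 5.61

OH- converts HN3 to N3-: HN3 → 0.0595 mol, N3- → 0.444 mol.
Henderson–Hasselbalch with mole ratio 0.444/0.0595: pH = 4.74 + (+0.873)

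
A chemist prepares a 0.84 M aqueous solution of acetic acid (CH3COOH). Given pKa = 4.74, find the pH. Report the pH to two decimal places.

CH3COOH ⇌ CH3COO- + H+
Ka = 10^(−4.74) = 1.82 × 10^-5
From the ICE table, Ka = x²/(0.84 − x) = 1.82 × 10^-5.
Assume x ≪ 0.84: x ≈ √(1.82 × 10^-5 × 0.84) = 3.91 × 10^-3 M
Check: 0.47% ionized — well under 5%, approximation valid.
pH = −log[H+] = −log(3.91 × 10^-3) = 2.41

pH = 2.41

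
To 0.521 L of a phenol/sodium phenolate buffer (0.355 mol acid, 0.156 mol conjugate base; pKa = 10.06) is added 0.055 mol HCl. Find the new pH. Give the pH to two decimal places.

pH = 9.45

Added H+ converts C6H5O- to C6H5OH: C6H5OH → 0.41 mol, C6H5O- → 0.101 mol.
Henderson–Hasselbalch with mole ratio 0.101/0.41: pH = 10.06 + (-0.608)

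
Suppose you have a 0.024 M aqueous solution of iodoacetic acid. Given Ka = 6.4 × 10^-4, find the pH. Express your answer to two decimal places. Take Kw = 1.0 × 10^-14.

ICH2COOH ⇌ ICH2COO- + H+
Ka = x²/(0.024 − x) = 6.4 × 10^-4
Here C₀/Ka ≈ 37.5, so the small-x approximation fails. Use the quadratic:
x = (−Ka + √(Ka² + 4·Ka·C₀))/2 = 3.61 × 10^-3 M
pH = −log[H+] = −log(3.61 × 10^-3) = 2.44

pH = 2.44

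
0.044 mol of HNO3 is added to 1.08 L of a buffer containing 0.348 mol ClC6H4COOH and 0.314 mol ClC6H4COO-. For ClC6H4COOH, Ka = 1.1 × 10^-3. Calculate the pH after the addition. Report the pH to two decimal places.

pH = 2.80

Added H+ converts ClC6H4COO- to ClC6H4COOH: ClC6H4COOH → 0.392 mol, ClC6H4COO- → 0.27 mol.
pKa = −log(1.1 × 10^-3) = 2.959
pH = pKa + log(n_ClC6H4COO-/n_ClC6H4COOH) = 2.959 + log(0.27/0.392) = 2.959 + (-0.162)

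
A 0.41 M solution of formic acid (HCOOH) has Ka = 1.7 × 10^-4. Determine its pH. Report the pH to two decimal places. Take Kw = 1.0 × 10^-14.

HCOOH ⇌ HCOO- + H+
From the ICE table, Ka = [H+]²/(0.41 − [H+]) = 1.7 × 10^-4.
Neglecting [H+] in the denominator: [H+] = √(1.7 × 10^-4 × 0.41) = 8.35 × 10^-3 M
([H+]/C₀ = 2% < 5%, so the approximation holds.)
pH = −log(8.35 × 10^-3) = 2.08

pH = 2.08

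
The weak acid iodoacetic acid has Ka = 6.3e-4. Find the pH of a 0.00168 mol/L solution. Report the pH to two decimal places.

pH = 3.12

ICH2COOH ⇌ ICH2COO- + H+
From the ICE table, Ka = [H+]²/(0.00168 − [H+]) = 6.3 × 10^-4.
The 5% rule fails; solving [H+]² + Ka·[H+] − Ka·C₀ = 0 exactly:
[H+] = (−Ka + √(Ka² + 4·Ka·C₀))/2 = 7.61 × 10^-4 M
pH = −log(7.61 × 10^-4) = 3.12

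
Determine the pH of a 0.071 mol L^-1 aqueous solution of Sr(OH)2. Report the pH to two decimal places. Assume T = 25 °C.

Sr(OH)2 is a strong base (each formula unit releases 2 OH-); [OH-] = 0.142 M.
pOH = -log(0.142) = 0.85
pH = 14.00 - 0.85 = 13.15

pH = 13.15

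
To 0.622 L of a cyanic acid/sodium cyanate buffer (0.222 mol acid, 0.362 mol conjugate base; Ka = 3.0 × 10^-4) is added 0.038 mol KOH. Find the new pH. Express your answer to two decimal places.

pH = 3.86

After neutralization: n(HOCN) = 0.184 mol, n(OCN-) = 0.4 mol.
pKa = −log(3.0 × 10^-4) = 3.523
Henderson–Hasselbalch with mole ratio 0.4/0.184: pH = 3.523 + (+0.337)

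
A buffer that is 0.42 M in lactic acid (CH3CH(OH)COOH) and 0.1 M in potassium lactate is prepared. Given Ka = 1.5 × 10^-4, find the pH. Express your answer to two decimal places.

pH = 3.20

pKa = −log(1.5 × 10^-4) = 3.824
Henderson–Hasselbalch: pH = pKa + log([CH3CH(OH)COO-]/[CH3CH(OH)COOH]) = 3.824 + log(0.1/0.42)
pH = 3.824 + (-0.623) = 3.20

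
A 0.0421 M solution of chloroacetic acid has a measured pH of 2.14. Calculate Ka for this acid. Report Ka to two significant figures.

Ka = 1.5 × 10^-3

[H+] = 10^(-2.14) = 7.24 × 10^-3 M
At equilibrium [HA] = 0.0421 − 7.24 × 10^-3 = 3.49 × 10^-2 M
Ka = [H+][A-]/[HA] = (7.24 × 10^-3)² / 3.49 × 10^-2 = 1.5 × 10^-3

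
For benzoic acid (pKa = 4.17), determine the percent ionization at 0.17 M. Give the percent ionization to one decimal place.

C6H5COOH ⇌ C6H5COO- + H+; let x = [H+] at equilibrium.
Ka = 10^(−4.17) = 6.76 × 10^-5
x ≈ √(Ka·C₀) = √(6.76 × 10^-5 × 0.17) = 3.39 × 10^-3 M
Fraction ionized = 3.39 × 10^-3 / 0.17 = 0.0199 → 2.0%

2.0%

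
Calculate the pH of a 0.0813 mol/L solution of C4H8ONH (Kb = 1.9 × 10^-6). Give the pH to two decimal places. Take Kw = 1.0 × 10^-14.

C4H8ONH + H2O ⇌ C4H8ONH2+ + OH-
Let x = [OH-] at equilibrium. Kb = x²/(0.0813 − x).
Since Kb ≪ C₀, x ≈ √(Kb·C₀) = 3.93 × 10^-4 M.
Check: 0.48% ionized — well under 5%, approximation valid.
pOH = 3.41, so pH = 14.00 − pOH = 10.59

pH = 10.59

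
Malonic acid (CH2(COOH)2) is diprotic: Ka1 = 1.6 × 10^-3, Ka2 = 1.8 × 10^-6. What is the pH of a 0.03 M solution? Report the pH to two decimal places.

Ka1 ≫ Ka2, so treat the first dissociation as the only significant source of H+.
Ka1 = x²/(0.03 − x) = 1.6 × 10^-3
Solving the quadratic: x = (−Ka1 + √(Ka1² + 4·Ka1·C₀))/2 = 6.17 × 10^-3 M
pH = −log(6.17 × 10^-3) = 2.21

pH = 2.21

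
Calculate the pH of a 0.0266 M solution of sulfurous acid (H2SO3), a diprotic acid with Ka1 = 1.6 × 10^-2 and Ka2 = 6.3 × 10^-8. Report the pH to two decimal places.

pH = 1.85

Ka1 ≫ Ka2, so treat the first dissociation as the only significant source of H+.
Ka1 = x²/(0.0266 − x) = 1.6 × 10^-2
Solving the quadratic: x = (−Ka1 + √(Ka1² + 4·Ka1·C₀))/2 = 1.41 × 10^-2 M
pH = −log(1.41 × 10^-2) = 1.85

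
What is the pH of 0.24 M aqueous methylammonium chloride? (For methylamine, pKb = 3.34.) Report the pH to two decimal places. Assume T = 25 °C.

CH3NH3+ is the conjugate acid of the weak base CH3NH2.
Kb = 10^(−3.34) = 4.57 × 10^-4
Ka = Kw/Kb = 1.0×10^-14 / 4.57 × 10^-4 = 2.19 × 10^-11
Ka = [H+]²/(0.24 − [H+]) = 2.19 × 10^-11
Neglecting [H+] in the denominator: [H+] = √(2.19 × 10^-11 × 0.24) = 2.29 × 10^-6 M
([H+]/C₀ = 0.00096% < 5%, so the approximation holds.)
pH = −log(2.29 × 10^-6) = 5.64

pH = 5.64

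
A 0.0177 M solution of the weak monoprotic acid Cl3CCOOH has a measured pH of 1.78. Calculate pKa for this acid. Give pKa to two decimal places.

[H+] = 10^(-1.78) = 1.66 × 10^-2 M
At equilibrium [HA] = 0.0177 − 1.66 × 10^-2 = 1.10 × 10^-3 M
Ka = [H+][A-]/[HA] = (1.66 × 10^-2)² / 1.10 × 10^-3 = 2.51 × 10^-1
pKa = -log(2.51 × 10^-1) = 0.60

pKa = 0.60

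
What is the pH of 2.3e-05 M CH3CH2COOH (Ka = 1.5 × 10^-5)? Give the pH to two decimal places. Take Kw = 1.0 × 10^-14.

pH = 4.90

CH3CH2COOH ⇌ CH3CH2COO- + H+
From the ICE table, Ka = [H+]²/(2.3e-05 − [H+]) = 1.5 × 10^-5.
[H+] is not negligible relative to C₀; solve [H+]² + 1.5e-05·[H+] − 3.45e-10 = 0.
[H+] = (−Ka + √(Ka² + 4·Ka·C₀))/2 = 1.25 × 10^-5 M
pH = −log[H+] = −log(1.25 × 10^-5) = 4.90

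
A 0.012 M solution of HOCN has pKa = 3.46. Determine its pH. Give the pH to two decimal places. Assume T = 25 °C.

pH = 2.73

HOCN ⇌ OCN- + H+
Ka = 10^(−3.46) = 3.47 × 10^-4
From the ICE table, Ka = x²/(0.012 − x) = 3.47 × 10^-4.
x is not negligible relative to C₀; solve x² + 0.000347·x − 4.16e-06 = 0.
x = [−0.000347 + √(0.000347² + 1.67e-05)]/2 = 1.87 × 10^-3 M
pH = −log(1.87 × 10^-3) = 2.73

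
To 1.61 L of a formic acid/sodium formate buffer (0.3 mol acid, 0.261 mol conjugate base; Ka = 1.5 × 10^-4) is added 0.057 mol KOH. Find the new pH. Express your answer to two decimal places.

OH- converts HCOOH to HCOO-: HCOOH → 0.243 mol, HCOO- → 0.318 mol.
pKa = −log(1.5 × 10^-4) = 3.824
Henderson–Hasselbalch with mole ratio 0.318/0.243: pH = 3.824 + (+0.117)

pH = 3.94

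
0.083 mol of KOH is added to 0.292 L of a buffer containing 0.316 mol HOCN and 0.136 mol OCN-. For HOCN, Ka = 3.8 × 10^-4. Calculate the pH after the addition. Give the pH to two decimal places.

pH = 3.39

After neutralization: n(HOCN) = 0.233 mol, n(OCN-) = 0.219 mol.
pKa = −log(3.8 × 10^-4) = 3.420
pH = pKa + log([A⁻]/[HA]) = 3.420 + log(0.219/0.233) = 3.420 -0.027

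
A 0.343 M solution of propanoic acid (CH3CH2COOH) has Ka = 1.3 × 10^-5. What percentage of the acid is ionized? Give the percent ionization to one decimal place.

CH3CH2COOH ⇌ CH3CH2COO- + H+; let x = [H+] at equilibrium.
x ≈ √(Ka·C₀) = √(1.3 × 10^-5 × 0.343) = 2.11 × 10^-3 M
Fraction ionized = 2.11 × 10^-3 / 0.343 = 0.0062 → 0.6%

0.6%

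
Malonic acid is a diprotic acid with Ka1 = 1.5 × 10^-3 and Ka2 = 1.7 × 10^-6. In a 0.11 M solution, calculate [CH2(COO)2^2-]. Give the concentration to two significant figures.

1.7 × 10^-6 M

First ionization gives [H+] ≈ [CH2(COOH)COO-] = 1.21 × 10^-2 M.
Second step: Ka2 = [H+][CH2(COO)2^2-]/[CH2(COOH)COO-] ≈ [CH2(COO)2^2-] (since [H+] ≈ [CH2(COOH)COO-]).
So [CH2(COO)2^2-] ≈ Ka2.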